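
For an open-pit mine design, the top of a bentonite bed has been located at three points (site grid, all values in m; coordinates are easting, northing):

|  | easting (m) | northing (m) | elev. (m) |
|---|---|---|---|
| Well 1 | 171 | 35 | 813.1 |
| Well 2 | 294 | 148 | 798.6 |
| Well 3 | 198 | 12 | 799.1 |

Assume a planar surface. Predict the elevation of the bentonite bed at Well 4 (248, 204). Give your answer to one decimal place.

826.3 m

Let the plane be z = a·easting + b·northing + c.
Well 2−Well 1: 123a + 113b = −14.5;  Well 3−Well 1: 27a − 23b = −14.
Solving gives a = −0.32577, b = 0.22628.
Then c = 813.1 − a·171 − b·35 = 860.89.
At (248, 204): z = −80.8 + 46.2 + 860.89 = 826.3 m.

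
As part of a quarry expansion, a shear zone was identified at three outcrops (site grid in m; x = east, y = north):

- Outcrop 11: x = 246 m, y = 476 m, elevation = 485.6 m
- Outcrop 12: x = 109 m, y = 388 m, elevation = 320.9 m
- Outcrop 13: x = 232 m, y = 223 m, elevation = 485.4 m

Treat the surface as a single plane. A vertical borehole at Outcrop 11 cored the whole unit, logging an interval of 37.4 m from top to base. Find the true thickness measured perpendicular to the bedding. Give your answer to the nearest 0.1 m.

Two edge vectors: Outcrop 11→Outcrop 12 = (-137, -88, -164.7), Outcrop 11→Outcrop 13 = (-14, -253, -0.2).
Normal n = (Outcrop 11→Outcrop 12) × (Outcrop 11→Outcrop 13) = (-41651.5, 2278.4, 33429).
So ∂z/∂x = −n_x/n_z = 1.24597 and ∂z/∂y = −n_y/n_z = −0.06816.
|∇z| = √(a²+b²) = 1.24783, so dip δ = arctan(1.24783) = 51.29°.
True thickness = vertical thickness × cos δ = 37.4 × cos 51.29° = 23.4 m.

23.4 m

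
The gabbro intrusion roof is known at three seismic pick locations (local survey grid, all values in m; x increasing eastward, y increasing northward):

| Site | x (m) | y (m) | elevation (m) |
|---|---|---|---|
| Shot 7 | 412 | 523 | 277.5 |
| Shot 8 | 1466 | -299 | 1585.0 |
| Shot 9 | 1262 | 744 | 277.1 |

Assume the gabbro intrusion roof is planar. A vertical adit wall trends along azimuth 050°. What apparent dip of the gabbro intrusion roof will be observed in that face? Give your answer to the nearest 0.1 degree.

27.9°

Two edge vectors: Shot 7→Shot 8 = (1054, -822, 1307.5), Shot 7→Shot 9 = (850, 221, -0.4).
Normal n = (Shot 7→Shot 8) × (Shot 7→Shot 9) = (-288628.7, 1111796.6, 931634).
So ∂z/∂x = −n_x/n_z = 0.30981 and ∂z/∂y = −n_y/n_z = −1.19338.
Unit vector along 050° is (sin 50°, cos 50°) = (0.7660, 0.6428).
Slope in that direction = a·(0.7660) + b·(0.6428) = −0.52976.
Apparent dip = arctan|0.52976| = 27.9° (true dip is 51.0°, so apparent ≤ true as expected).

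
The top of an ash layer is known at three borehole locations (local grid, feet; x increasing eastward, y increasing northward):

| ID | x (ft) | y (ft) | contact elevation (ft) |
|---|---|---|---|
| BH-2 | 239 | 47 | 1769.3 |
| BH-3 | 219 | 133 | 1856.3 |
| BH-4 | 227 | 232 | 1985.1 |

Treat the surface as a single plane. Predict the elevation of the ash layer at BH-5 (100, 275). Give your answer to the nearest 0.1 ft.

1920.6 ft

Two edge vectors: BH-2→BH-3 = (-20, 86, 87), BH-2→BH-4 = (-12, 185, 215.8).
Normal n = (BH-2→BH-3) × (BH-2→BH-4) = (2463.8, 3272, -2668).
So ∂z/∂x = −n_x/n_z = 0.92346 and ∂z/∂y = −n_y/n_z = 1.22639.
Intercept c from BH-2: 1769.3 − 220.71 − 57.64 = 1490.95.
At (100, 275): z = 92.3 + 337.3 + 1490.95 = 1920.6 ft.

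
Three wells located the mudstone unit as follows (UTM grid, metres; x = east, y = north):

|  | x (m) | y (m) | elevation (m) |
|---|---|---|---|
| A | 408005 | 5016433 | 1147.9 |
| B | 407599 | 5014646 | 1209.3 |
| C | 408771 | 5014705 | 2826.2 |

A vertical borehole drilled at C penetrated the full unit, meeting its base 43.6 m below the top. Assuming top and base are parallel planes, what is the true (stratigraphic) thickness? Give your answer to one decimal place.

24.9 m

Two edge vectors: A→B = (-406, -1787, 61.4), A→C = (766, -1728, 1678.3).
Normal n = (A→B) × (A→C) = (-2893022.9, 728422.2, 2070410).
So ∂z/∂x = −n_x/n_z = 1.39732 and ∂z/∂y = −n_y/n_z = −0.35183.
|∇z| = √(a²+b²) = 1.44093, so dip δ = arctan(1.44093) = 55.24°.
True thickness = vertical thickness × cos δ = 43.6 × cos 55.24° = 24.9 m.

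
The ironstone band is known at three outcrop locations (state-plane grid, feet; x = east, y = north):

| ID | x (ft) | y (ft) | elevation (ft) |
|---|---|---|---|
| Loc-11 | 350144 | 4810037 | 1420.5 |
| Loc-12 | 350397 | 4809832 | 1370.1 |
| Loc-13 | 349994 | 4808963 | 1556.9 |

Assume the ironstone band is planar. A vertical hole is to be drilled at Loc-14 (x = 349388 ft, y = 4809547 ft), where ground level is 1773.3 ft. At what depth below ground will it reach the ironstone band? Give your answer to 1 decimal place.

104.0 ft

Two edge vectors: Loc-11→Loc-12 = (253, -205, -50.4), Loc-11→Loc-13 = (-150, -1074, 136.4).
Normal n = (Loc-11→Loc-12) × (Loc-11→Loc-13) = (-82091.6, -26949.2, -302472).
So ∂z/∂x = −n_x/n_z = −0.271402312 and ∂z/∂y = −n_y/n_z = −0.089096511.
Intercept c from Loc-11: 1420.5 + 95029.89 + 428557.52 = 525007.91.
At (349388, 4809547): z_contact = −94824.71 − 428513.86 + 525007.91 = 1669.34 ft.
Depth below ground = 1773.3 − 1669.34 = 104.0 ft.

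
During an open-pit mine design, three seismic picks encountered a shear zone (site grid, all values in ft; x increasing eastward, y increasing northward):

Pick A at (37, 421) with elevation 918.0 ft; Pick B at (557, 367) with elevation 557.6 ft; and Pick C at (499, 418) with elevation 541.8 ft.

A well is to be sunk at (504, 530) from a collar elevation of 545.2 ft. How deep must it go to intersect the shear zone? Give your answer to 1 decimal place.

Let the plane be z = a·x + b·y + c.
Pick B−Pick A: 520a − 54b = −360.4;  Pick C−Pick A: 462a − 3b = −376.2.
Solving gives a = −0.82237, b = −1.24505.
Then c = 918 − a·37 − b·421 = 1472.59.
At (504, 530): z_contact = −414.47 − 659.88 + 1472.59 = 398.24 ft.
Depth below ground = 545.2 − 398.24 = 147.0 ft.

147.0 ft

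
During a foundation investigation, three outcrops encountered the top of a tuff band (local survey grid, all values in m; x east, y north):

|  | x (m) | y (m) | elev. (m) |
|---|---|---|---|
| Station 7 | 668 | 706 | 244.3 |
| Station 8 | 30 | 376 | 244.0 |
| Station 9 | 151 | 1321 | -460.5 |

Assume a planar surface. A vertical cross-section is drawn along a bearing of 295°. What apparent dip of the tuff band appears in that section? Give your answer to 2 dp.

Let the plane be z = a·x + b·y + c.
Station 8−Station 7: −638a − 330b = −0.3;  Station 9−Station 7: −517a + 615b = −704.8.
Solving gives a = 0.41346, b = −0.79844.
Unit vector along 295° is (sin 295°, cos 295°) = (-0.9063, 0.4226).
Slope in that direction = a·(-0.9063) + b·(0.4226) = −0.71216.
Apparent dip = arctan|0.71216| = 35.46° (true dip is 42.0°, so apparent ≤ true as expected).

35.46°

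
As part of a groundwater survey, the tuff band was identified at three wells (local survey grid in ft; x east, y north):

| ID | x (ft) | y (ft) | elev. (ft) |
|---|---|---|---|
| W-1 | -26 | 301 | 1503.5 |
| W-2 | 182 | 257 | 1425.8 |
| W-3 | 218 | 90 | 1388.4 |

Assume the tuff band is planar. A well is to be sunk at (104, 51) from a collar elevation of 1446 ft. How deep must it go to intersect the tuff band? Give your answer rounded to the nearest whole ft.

24 ft

Let the plane be z = a·x + b·y + c.
W-2−W-1: 208a − 44b = −77.7;  W-3−W-1: 244a − 211b = −115.1.
Solving gives a = −0.34177, b = 0.15028.
Then c = 1503.5 − a·-26 − b·301 = 1449.38.
At (104, 51): z_contact = −35.5 + 7.7 + 1449.38 = 1421.5 ft.
Depth below ground = 1446 − 1421.5 = 24 ft.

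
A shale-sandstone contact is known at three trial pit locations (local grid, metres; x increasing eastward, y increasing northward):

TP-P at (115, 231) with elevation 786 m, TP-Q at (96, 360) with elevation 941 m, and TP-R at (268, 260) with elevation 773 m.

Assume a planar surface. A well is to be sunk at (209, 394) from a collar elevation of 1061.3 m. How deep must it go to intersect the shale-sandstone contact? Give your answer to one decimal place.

Let the plane be z = a·x + b·y + c.
TP-Q−TP-P: −19a + 129b = 155;  TP-R−TP-P: 153a + 29b = −13.
Solving gives a = −0.30422, b = 1.15674.
Then c = 786 − a·115 − b·231 = 553.78.
At (209, 394): z_contact = −63.58 + 455.76 + 553.78 = 945.95 m.
Depth below ground = 1061.3 − 945.95 = 115.3 m.

115.3 m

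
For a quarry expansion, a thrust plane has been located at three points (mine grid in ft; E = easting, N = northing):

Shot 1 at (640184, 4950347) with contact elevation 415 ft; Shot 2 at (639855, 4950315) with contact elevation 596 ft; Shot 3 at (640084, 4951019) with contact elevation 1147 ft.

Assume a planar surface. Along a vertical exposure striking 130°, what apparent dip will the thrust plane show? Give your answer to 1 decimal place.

Two edge vectors: Shot 1→Shot 2 = (-329, -32, 181), Shot 1→Shot 3 = (-100, 672, 732).
Normal n = (Shot 1→Shot 2) × (Shot 1→Shot 3) = (-145056, 222728, -224288).
So ∂z/∂E = −n_x/n_z = −0.64674 and ∂z/∂N = −n_y/n_z = 0.99304.
Unit vector along 130° is (sin 130°, cos 130°) = (0.7660, -0.6428).
Slope in that direction = a·(0.7660) + b·(-0.6428) = −1.13375.
Apparent dip = arctan|1.13375| = 48.6° (true dip is 49.8°, so apparent ≤ true as expected).

48.6°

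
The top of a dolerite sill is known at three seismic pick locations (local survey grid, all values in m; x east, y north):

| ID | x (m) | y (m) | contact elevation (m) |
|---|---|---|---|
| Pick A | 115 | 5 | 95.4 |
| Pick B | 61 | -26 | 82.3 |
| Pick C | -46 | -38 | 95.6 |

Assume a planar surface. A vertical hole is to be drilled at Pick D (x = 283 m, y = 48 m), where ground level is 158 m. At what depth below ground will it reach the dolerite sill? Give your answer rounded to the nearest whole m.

Let the plane be z = a·x + b·y + c.
Pick B−Pick A: −54a − 31b = −13.1;  Pick C−Pick A: −161a − 43b = 0.2.
Solving gives a = −0.21338, b = 0.79427.
Then c = 95.4 − a·115 − b·5 = 115.97.
At (283, 48): z_contact = −60.4 + 38.1 + 115.97 = 93.7 m.
Depth below ground = 158 − 93.7 = 64 m.

64 m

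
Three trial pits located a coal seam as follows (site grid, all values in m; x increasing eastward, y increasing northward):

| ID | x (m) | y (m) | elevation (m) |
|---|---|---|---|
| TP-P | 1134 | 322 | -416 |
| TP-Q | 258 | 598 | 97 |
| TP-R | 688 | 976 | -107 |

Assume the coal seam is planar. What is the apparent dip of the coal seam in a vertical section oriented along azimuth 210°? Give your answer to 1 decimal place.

11.2°

Let the plane be z = a·x + b·y + c.
TP-Q−TP-P: −876a + 276b = 513;  TP-R−TP-P: −446a + 654b = 309.
Solving gives a = −0.55628, b = 0.09312.
Unit vector along 210° is (sin 210°, cos 210°) = (-0.5000, -0.8660).
Slope in that direction = a·(-0.5000) + b·(-0.8660) = 0.19749.
Apparent dip = arctan|0.19749| = 11.2° (true dip is 29.4°, so apparent ≤ true as expected).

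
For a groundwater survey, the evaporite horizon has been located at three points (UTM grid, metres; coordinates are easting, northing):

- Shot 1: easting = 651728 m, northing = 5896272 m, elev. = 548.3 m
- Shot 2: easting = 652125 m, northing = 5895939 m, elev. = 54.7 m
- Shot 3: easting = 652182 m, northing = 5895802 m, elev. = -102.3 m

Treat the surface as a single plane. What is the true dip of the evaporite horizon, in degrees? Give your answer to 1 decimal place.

Two edge vectors: Shot 1→Shot 2 = (397, -333, -493.6), Shot 1→Shot 3 = (454, -470, -650.6).
Normal n = (Shot 1→Shot 2) × (Shot 1→Shot 3) = (-15342.2, 34193.8, -35408).
So ∂z/∂easting = −n_x/n_z = −0.43330 and ∂z/∂northing = −n_y/n_z = 0.96571.
Gradient magnitude |∇z| = √(a² + b²) = √(0.18775 + 0.93259) = 1.05846.
True dip = arctan(1.05846) = 46.6°, dipping toward SSE (azimuth ≈ 156°).

46.6°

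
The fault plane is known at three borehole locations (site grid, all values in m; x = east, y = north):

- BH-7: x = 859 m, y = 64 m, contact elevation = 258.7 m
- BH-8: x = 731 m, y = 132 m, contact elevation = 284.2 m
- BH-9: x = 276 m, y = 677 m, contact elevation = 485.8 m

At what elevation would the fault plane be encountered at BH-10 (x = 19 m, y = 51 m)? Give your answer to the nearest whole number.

Two edge vectors: BH-7→BH-8 = (-128, 68, 25.5), BH-7→BH-9 = (-583, 613, 227.1).
Normal n = (BH-7→BH-8) × (BH-7→BH-9) = (-188.7, 14202.3, -38820).
So ∂z/∂x = −n_x/n_z = −0.00486 and ∂z/∂y = −n_y/n_z = 0.36585.
Intercept c from BH-7: 258.7 + 4.18 − 23.41 = 239.46.
At (19, 51): z = −0.1 + 18.7 + 239.46 = 258.0 m.

258 m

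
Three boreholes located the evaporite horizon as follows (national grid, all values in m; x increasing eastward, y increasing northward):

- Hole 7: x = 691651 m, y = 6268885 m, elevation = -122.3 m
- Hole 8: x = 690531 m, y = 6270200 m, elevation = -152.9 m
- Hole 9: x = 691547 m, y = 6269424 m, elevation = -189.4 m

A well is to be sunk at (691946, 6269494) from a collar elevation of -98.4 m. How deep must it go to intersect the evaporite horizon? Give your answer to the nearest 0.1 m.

Two edge vectors: Hole 7→Hole 8 = (-1120, 1315, -30.6), Hole 7→Hole 9 = (-104, 539, -67.1).
Normal n = (Hole 7→Hole 8) × (Hole 7→Hole 9) = (-71743.1, -71969.6, -466920).
So ∂z/∂x = −n_x/n_z = −0.153651803 and ∂z/∂y = −n_y/n_z = −0.154136897.
Intercept c from Hole 7: -122.3 + 106273.42 + 966266.48 = 1072417.61.
At (691946, 6269494): z_contact = −106318.75 − 966360.35 + 1072417.61 = -261.50 m.
Depth below ground = -98.4 − (-261.50) = 163.1 m.

163.1 m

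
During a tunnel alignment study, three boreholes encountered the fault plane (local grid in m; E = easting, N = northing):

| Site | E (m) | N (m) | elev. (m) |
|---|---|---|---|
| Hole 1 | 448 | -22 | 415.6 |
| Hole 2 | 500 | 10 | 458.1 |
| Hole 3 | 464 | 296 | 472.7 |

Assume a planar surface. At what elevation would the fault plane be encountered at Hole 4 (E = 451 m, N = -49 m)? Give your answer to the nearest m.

Two edge vectors: Hole 1→Hole 2 = (52, 32, 42.5), Hole 1→Hole 3 = (16, 318, 57.1).
Normal n = (Hole 1→Hole 2) × (Hole 1→Hole 3) = (-11687.8, -2289.2, 16024).
So ∂z/∂E = −n_x/n_z = 0.72939 and ∂z/∂N = −n_y/n_z = 0.14286.
Intercept c from Hole 1: 415.6 − 326.77 + 3.14 = 91.97.
At (451, -49): z = 329.0 − 7.0 + 91.97 = 413.9 m.

414 m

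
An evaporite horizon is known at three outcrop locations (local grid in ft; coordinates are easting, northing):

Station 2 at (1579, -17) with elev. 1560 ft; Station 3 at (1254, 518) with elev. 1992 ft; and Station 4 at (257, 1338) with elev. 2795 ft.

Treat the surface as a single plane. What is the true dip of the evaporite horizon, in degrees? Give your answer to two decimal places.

Two edge vectors: Station 2→Station 3 = (-325, 535, 432), Station 2→Station 4 = (-1322, 1355, 1235).
Normal n = (Station 2→Station 3) × (Station 2→Station 4) = (75365, -169729, 266895).
So ∂z/∂easting = −n_x/n_z = −0.28238 and ∂z/∂northing = −n_y/n_z = 0.63594.
Gradient magnitude |∇z| = √(a² + b²) = √(0.07974 + 0.40442) = 0.69581.
True dip = arctan(0.69581) = 34.83°, dipping toward SSE (azimuth ≈ 156°).

34.83°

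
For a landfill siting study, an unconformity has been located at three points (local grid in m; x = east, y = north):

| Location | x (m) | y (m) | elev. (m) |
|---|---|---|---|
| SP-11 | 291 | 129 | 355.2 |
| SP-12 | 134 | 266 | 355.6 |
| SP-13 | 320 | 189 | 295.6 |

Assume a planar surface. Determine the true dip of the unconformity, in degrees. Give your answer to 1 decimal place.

Two edge vectors: SP-11→SP-12 = (-157, 137, 0.4), SP-11→SP-13 = (29, 60, -59.6).
Normal n = (SP-11→SP-12) × (SP-11→SP-13) = (-8189.2, -9345.6, -13393).
So ∂z/∂x = −n_x/n_z = −0.61145 and ∂z/∂y = −n_y/n_z = −0.69780.
Gradient magnitude |∇z| = √(a² + b²) = √(0.37388 + 0.48692) = 0.92779.
True dip = arctan(0.92779) = 42.9°, dipping toward NE (azimuth ≈ 041°).

42.9°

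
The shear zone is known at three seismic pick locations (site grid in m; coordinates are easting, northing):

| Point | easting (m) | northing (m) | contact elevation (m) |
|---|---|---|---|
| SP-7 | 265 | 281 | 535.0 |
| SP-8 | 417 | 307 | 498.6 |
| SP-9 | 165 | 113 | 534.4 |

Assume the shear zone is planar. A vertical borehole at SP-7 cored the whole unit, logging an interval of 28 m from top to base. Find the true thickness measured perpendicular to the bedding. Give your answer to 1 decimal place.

26.7 m

Two edge vectors: SP-7→SP-8 = (152, 26, -36.4), SP-7→SP-9 = (-100, -168, -0.6).
Normal n = (SP-7→SP-8) × (SP-7→SP-9) = (-6130.8, 3731.2, -22936).
So ∂z/∂easting = −n_x/n_z = −0.26730 and ∂z/∂northing = −n_y/n_z = 0.16268.
|∇z| = √(a²+b²) = 0.31291, so dip δ = arctan(0.31291) = 17.38°.
True thickness = vertical thickness × cos δ = 28 × cos 17.38° = 26.7 m.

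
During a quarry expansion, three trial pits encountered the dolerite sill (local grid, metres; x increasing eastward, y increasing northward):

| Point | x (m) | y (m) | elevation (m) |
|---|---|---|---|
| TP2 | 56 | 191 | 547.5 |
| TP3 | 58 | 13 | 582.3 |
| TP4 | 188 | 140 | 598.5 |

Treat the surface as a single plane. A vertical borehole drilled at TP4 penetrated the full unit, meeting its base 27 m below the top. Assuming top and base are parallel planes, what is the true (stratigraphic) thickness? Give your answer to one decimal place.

Let the plane be z = a·x + b·y + c.
TP3−TP2: 2a − 178b = 34.8;  TP4−TP2: 132a − 51b = 51.
Solving gives a = 0.31218, b = −0.19200.
|∇z| = √(a²+b²) = 0.36650, so dip δ = arctan(0.36650) = 20.13°.
True thickness = vertical thickness × cos δ = 27 × cos 20.13° = 25.4 m.

25.4 m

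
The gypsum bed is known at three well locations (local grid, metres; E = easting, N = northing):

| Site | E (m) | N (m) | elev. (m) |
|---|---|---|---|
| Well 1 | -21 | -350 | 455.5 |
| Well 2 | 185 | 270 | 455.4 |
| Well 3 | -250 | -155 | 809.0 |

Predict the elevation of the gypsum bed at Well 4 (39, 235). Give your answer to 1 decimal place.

Two edge vectors: Well 1→Well 2 = (206, 620, -0.1), Well 1→Well 3 = (-229, 195, 353.5).
Normal n = (Well 1→Well 2) × (Well 1→Well 3) = (219189.5, -72798.1, 182150).
So ∂z/∂E = −n_x/n_z = −1.20335 and ∂z/∂N = −n_y/n_z = 0.39966.
Intercept c from Well 1: 455.5 − 25.27 + 139.88 = 570.11.
At (39, 235): z = −46.9 + 93.9 + 570.11 = 617.1 m.

617.1 m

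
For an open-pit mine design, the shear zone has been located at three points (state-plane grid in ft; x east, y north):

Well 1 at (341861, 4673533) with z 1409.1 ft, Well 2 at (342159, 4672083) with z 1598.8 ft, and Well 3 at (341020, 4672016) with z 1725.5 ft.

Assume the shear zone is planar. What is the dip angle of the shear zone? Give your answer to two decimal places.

10.38°

Let the plane be z = a·x + b·y + c.
Well 2−Well 1: 298a − 1450b = 189.7;  Well 3−Well 1: −841a − 1517b = 316.4.
Solving gives a = −0.10231, b = −0.15185.
Gradient magnitude |∇z| = √(a² + b²) = √(0.01047 + 0.02306) = 0.18310.
True dip = arctan(0.18310) = 10.38°, dipping toward NE (azimuth ≈ 034°).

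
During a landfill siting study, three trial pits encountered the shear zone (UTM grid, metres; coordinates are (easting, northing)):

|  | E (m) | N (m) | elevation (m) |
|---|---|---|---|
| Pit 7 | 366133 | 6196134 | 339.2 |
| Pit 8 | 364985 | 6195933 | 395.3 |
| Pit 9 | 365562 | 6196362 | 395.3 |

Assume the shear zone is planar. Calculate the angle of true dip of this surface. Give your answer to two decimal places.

Let the plane be z = a·E + b·N + c.
Pit 8−Pit 7: −1148a − 201b = 56.1;  Pit 9−Pit 7: −571a + 228b = 56.1.
Solving gives a = −0.06392, b = 0.08597.
Gradient magnitude |∇z| = √(a² + b²) = √(0.00409 + 0.00739) = 0.10713.
True dip = arctan(0.10713) = 6.11°, dipping toward SE (azimuth ≈ 143°).

6.11°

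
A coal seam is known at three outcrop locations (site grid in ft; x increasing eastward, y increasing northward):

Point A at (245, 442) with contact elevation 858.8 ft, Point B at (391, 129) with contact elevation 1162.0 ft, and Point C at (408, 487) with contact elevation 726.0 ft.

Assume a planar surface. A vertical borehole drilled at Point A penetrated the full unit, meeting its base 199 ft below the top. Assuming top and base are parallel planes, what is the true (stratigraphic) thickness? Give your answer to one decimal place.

122.0 ft

Two edge vectors: Point A→Point B = (146, -313, 303.2), Point A→Point C = (163, 45, -132.8).
Normal n = (Point A→Point B) × (Point A→Point C) = (27922.4, 68810.4, 57589).
So ∂z/∂x = −n_x/n_z = −0.48486 and ∂z/∂y = −n_y/n_z = −1.19485.
|∇z| = √(a²+b²) = 1.28948, so dip δ = arctan(1.28948) = 52.21°.
True thickness = vertical thickness × cos δ = 199 × cos 52.21° = 122.0 ft.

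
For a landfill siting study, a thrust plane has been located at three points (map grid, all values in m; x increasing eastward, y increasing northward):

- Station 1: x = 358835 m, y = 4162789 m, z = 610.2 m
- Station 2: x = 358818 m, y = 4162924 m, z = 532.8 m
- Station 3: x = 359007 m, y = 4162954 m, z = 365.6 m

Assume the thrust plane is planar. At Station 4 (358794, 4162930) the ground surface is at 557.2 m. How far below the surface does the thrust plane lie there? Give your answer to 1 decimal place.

Let the plane be z = a·x + b·y + c.
Station 2−Station 1: −17a + 135b = −77.4;  Station 3−Station 1: 172a + 165b = −244.6.
Solving gives a = −0.778097983, b = −0.671316042.
Then c = 610.2 − a·358835 − b·4162789 = 3074366.03.
At (358794, 4162930): z_contact = −279176.89 − 2794641.69 + 3074366.03 = 547.45 m.
Depth below ground = 557.2 − 547.45 = 9.8 m.

9.8 m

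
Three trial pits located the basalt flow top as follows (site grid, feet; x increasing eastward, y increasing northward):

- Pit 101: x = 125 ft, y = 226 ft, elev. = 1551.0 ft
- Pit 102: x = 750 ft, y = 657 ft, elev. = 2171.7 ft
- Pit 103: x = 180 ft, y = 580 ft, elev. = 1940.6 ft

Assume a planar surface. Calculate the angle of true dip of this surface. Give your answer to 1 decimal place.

47.5°

Two edge vectors: Pit 101→Pit 102 = (625, 431, 620.7), Pit 101→Pit 103 = (55, 354, 389.6).
Normal n = (Pit 101→Pit 102) × (Pit 101→Pit 103) = (-51810.2, -209361.5, 197545).
So ∂z/∂x = −n_x/n_z = 0.26227 and ∂z/∂y = −n_y/n_z = 1.05982.
Gradient magnitude |∇z| = √(a² + b²) = √(0.06879 + 1.12321) = 1.09179.
True dip = arctan(1.09179) = 47.5°, dipping toward SSW (azimuth ≈ 194°).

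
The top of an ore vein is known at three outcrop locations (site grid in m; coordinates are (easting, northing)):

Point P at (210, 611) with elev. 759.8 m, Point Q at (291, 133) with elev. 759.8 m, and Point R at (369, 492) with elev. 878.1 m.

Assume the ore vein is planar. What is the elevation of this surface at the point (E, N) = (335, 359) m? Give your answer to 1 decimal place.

829.9 m

Two edge vectors: Point P→Point Q = (81, -478, 0), Point P→Point R = (159, -119, 118.3).
Normal n = (Point P→Point Q) × (Point P→Point R) = (-56547.4, -9582.3, 66363).
So ∂z/∂E = −n_x/n_z = 0.85209 and ∂z/∂N = −n_y/n_z = 0.14439.
Intercept c from Point P: 759.8 − 178.94 − 88.22 = 492.64.
At (335, 359): z = 285.5 + 51.8 + 492.64 = 829.9 m.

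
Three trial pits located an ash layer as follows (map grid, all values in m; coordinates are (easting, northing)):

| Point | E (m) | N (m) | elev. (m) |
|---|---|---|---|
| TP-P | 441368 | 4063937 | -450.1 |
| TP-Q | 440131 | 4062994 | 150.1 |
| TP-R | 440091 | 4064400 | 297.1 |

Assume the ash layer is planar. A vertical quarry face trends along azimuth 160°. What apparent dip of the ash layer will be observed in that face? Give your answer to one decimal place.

15.2°

Two edge vectors: TP-P→TP-Q = (-1237, -943, 600.2), TP-P→TP-R = (-1277, 463, 747.2).
Normal n = (TP-P→TP-Q) × (TP-P→TP-R) = (-982502.2, 157831, -1776942).
So ∂z/∂E = −n_x/n_z = −0.55292 and ∂z/∂N = −n_y/n_z = 0.08882.
Unit vector along 160° is (sin 160°, cos 160°) = (0.3420, -0.9397).
Slope in that direction = a·(0.3420) + b·(-0.9397) = −0.27257.
Apparent dip = arctan|0.27257| = 15.2° (true dip is 29.2°, so apparent ≤ true as expected).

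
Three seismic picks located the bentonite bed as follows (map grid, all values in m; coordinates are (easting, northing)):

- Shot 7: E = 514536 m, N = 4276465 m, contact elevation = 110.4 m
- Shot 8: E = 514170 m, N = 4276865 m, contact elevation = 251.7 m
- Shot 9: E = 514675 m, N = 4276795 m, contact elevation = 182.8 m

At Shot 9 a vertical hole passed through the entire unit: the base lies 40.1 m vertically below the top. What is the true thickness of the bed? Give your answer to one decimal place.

Two edge vectors: Shot 7→Shot 8 = (-366, 400, 141.3), Shot 7→Shot 9 = (139, 330, 72.4).
Normal n = (Shot 7→Shot 8) × (Shot 7→Shot 9) = (-17669, 46139.1, -176380).
So ∂z/∂E = −n_x/n_z = −0.10018 and ∂z/∂N = −n_y/n_z = 0.26159.
|∇z| = √(a²+b²) = 0.28011, so dip δ = arctan(0.28011) = 15.65°.
True thickness = vertical thickness × cos δ = 40.1 × cos 15.65° = 38.6 m.

38.6 m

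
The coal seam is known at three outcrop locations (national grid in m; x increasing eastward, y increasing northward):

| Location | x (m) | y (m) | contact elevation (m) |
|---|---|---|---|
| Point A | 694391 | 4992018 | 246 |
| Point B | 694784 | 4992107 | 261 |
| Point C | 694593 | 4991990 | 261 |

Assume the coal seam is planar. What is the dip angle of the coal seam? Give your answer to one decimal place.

Two edge vectors: Point A→Point B = (393, 89, 15), Point A→Point C = (202, -28, 15).
Normal n = (Point A→Point B) × (Point A→Point C) = (1755, -2865, -28982).
So ∂z/∂x = −n_x/n_z = 0.06055 and ∂z/∂y = −n_y/n_z = −0.09885.
Gradient magnitude |∇z| = √(a² + b²) = √(0.00367 + 0.00977) = 0.11593.
True dip = arctan(0.11593) = 6.6°, dipping toward NNW (azimuth ≈ 329°).

6.6°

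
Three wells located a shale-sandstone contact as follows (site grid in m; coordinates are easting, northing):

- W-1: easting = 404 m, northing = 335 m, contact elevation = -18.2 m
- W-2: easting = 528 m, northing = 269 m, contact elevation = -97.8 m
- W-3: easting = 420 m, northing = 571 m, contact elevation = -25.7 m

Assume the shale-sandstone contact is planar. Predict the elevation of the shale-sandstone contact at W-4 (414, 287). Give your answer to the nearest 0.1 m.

-25.1 m

Two edge vectors: W-1→W-2 = (124, -66, -79.6), W-1→W-3 = (16, 236, -7.5).
Normal n = (W-1→W-2) × (W-1→W-3) = (19280.6, -343.6, 30320).
So ∂z/∂easting = −n_x/n_z = −0.63590 and ∂z/∂northing = −n_y/n_z = 0.01133.
Intercept c from W-1: -18.2 + 256.91 − 3.80 = 234.91.
At (414, 287): z = −263.3 + 3.3 + 234.91 = -25.1 m.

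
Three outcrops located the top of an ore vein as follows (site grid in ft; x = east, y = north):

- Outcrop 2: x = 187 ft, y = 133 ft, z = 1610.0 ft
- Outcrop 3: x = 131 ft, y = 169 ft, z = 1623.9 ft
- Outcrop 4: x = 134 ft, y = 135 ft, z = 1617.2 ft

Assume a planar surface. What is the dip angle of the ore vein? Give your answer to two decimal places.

12.74°

Let the plane be z = a·x + b·y + c.
Outcrop 3−Outcrop 2: −56a + 36b = 13.9;  Outcrop 4−Outcrop 2: −53a + 2b = 7.2.
Solving gives a = −0.12884, b = 0.18569.
Gradient magnitude |∇z| = √(a² + b²) = √(0.01660 + 0.03448) = 0.22601.
True dip = arctan(0.22601) = 12.74°, dipping toward SE (azimuth ≈ 145°).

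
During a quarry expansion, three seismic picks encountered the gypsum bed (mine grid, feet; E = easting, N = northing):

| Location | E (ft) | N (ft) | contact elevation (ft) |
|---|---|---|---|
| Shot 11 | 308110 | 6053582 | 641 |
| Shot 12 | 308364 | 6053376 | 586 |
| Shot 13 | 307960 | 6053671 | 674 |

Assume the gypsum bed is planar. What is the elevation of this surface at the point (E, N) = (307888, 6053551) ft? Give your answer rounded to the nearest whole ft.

Two edge vectors: Shot 11→Shot 12 = (254, -206, -55), Shot 11→Shot 13 = (-150, 89, 33).
Normal n = (Shot 11→Shot 12) × (Shot 11→Shot 13) = (-1903, -132, -8294).
So ∂z/∂E = −n_x/n_z = −0.22944297 and ∂z/∂N = −n_y/n_z = −0.01591512.
Intercept c from Shot 11: 641 + 70693.67 + 96343.48 = 167678.15.
At (307888, 6053551): z = −70642.7 − 96343.0 + 167678.15 = 692.4 ft.

692 ft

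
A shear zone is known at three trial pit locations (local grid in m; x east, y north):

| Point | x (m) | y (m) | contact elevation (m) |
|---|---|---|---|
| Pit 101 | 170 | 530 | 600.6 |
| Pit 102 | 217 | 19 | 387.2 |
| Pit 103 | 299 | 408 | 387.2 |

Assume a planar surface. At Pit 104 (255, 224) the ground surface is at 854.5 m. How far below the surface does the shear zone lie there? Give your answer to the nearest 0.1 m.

460.1 m

Two edge vectors: Pit 101→Pit 102 = (47, -511, -213.4), Pit 101→Pit 103 = (129, -122, -213.4).
Normal n = (Pit 101→Pit 102) × (Pit 101→Pit 103) = (83012.6, -17498.8, 60185).
So ∂z/∂x = −n_x/n_z = −1.37929 and ∂z/∂y = −n_y/n_z = 0.29075.
Intercept c from Pit 101: 600.6 + 234.48 − 154.10 = 680.98.
At (255, 224): z_contact = −351.72 + 65.13 + 680.98 = 394.39 m.
Depth below ground = 854.5 − 394.39 = 460.1 m.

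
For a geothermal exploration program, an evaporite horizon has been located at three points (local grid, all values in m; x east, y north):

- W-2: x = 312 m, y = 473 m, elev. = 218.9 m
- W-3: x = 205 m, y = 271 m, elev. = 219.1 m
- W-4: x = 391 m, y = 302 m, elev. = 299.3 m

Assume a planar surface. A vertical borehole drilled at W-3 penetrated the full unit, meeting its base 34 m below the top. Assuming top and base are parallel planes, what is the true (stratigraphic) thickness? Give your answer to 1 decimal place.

30.0 m

Let the plane be z = a·x + b·y + c.
W-3−W-2: −107a − 202b = 0.2;  W-4−W-2: 79a − 171b = 80.4.
Solving gives a = 0.47312, b = −0.25160.
|∇z| = √(a²+b²) = 0.53586, so dip δ = arctan(0.53586) = 28.18°.
True thickness = vertical thickness × cos δ = 34 × cos 28.18° = 30.0 m.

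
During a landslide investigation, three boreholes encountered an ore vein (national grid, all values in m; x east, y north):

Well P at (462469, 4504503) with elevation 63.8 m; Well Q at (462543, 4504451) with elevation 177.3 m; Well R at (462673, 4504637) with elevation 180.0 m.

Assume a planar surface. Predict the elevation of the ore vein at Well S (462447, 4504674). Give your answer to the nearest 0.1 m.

-80.2 m

Let the plane be z = a·x + b·y + c.
Well Q−Well P: 74a − 52b = 113.5;  Well R−Well P: 204a + 134b = 116.2.
Solving gives a = 1.035441434, b = −0.709179497.
Then c = 63.8 − a·462469 − b·4504503 = 2715705.41.
At (462447, 4504674): z = 478836.8 − 3194622.4 + 2715705.41 = -80.2 m.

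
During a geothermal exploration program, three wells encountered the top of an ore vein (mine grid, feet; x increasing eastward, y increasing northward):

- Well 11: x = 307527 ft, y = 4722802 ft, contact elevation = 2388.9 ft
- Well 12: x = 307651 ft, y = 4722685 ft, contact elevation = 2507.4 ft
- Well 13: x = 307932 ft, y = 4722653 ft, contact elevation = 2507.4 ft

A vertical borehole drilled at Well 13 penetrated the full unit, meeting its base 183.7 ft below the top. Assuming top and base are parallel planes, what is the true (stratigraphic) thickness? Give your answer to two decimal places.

Two edge vectors: Well 11→Well 12 = (124, -117, 118.5), Well 11→Well 13 = (405, -149, 118.5).
Normal n = (Well 11→Well 12) × (Well 11→Well 13) = (3792, 33298.5, 28909).
So ∂z/∂x = −n_x/n_z = −0.13117 and ∂z/∂y = −n_y/n_z = −1.15184.
|∇z| = √(a²+b²) = 1.15928, so dip δ = arctan(1.15928) = 49.22°.
True thickness = vertical thickness × cos δ = 183.7 × cos 49.22° = 119.99 ft.

119.99 ft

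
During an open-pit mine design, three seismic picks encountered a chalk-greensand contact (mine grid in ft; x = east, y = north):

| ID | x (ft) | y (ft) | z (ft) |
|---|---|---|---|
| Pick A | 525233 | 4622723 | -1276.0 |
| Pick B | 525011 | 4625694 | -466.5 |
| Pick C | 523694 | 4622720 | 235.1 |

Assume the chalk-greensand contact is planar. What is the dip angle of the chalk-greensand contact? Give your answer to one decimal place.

Let the plane be z = a·x + b·y + c.
Pick B−Pick A: −222a + 2971b = 809.5;  Pick C−Pick A: −1539a − 3b = 1511.1.
Solving gives a = −0.98226, b = 0.19907.
Gradient magnitude |∇z| = √(a² + b²) = √(0.96483 + 0.03963) = 1.00223.
True dip = arctan(1.00223) = 45.1°, dipping toward ESE (azimuth ≈ 101°).

45.1°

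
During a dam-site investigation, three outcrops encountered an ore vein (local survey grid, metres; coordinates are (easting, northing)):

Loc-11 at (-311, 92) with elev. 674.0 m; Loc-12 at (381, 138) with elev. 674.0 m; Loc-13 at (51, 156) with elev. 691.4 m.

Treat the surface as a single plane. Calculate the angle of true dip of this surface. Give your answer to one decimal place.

23.6°

Let the plane be z = a·E + b·N + c.
Loc-12−Loc-11: 692a + 46b = 0;  Loc-13−Loc-11: 362a + 64b = 17.4.
Solving gives a = −0.02896, b = 0.43569.
Gradient magnitude |∇z| = √(a² + b²) = √(0.00084 + 0.18983) = 0.43665.
True dip = arctan(0.43665) = 23.6°, dipping toward S (azimuth ≈ 176°).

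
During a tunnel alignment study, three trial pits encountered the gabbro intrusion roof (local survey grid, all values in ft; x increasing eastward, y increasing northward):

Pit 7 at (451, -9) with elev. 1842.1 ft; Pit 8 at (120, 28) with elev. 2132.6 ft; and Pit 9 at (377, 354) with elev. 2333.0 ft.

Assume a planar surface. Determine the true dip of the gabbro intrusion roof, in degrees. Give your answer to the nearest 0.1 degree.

Let the plane be z = a·x + b·y + c.
Pit 8−Pit 7: −331a + 37b = 290.5;  Pit 9−Pit 7: −74a + 363b = 490.9.
Solving gives a = −0.74342, b = 1.20079.
Gradient magnitude |∇z| = √(a² + b²) = √(0.55267 + 1.44190) = 1.41229.
True dip = arctan(1.41229) = 54.7°, dipping toward SSE (azimuth ≈ 148°).

54.7°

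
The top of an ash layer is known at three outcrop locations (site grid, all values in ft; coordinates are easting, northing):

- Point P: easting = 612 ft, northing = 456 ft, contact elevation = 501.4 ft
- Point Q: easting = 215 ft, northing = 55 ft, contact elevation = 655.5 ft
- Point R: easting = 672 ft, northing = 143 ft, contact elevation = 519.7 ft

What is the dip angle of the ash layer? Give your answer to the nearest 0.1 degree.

16.6°

Two edge vectors: Point P→Point Q = (-397, -401, 154.1), Point P→Point R = (60, -313, 18.3).
Normal n = (Point P→Point Q) × (Point P→Point R) = (40895, 16511.1, 148321).
So ∂z/∂easting = −n_x/n_z = −0.27572 and ∂z/∂northing = −n_y/n_z = −0.11132.
Gradient magnitude |∇z| = √(a² + b²) = √(0.07602 + 0.01239) = 0.29734.
True dip = arctan(0.29734) = 16.6°, dipping toward ENE (azimuth ≈ 068°).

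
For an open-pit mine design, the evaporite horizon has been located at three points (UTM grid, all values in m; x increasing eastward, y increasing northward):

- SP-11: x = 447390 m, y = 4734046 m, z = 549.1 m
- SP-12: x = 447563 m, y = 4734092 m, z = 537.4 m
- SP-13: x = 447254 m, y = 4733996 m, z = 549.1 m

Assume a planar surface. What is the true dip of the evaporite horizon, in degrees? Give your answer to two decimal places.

35.30°

Two edge vectors: SP-11→SP-12 = (173, 46, -11.7), SP-11→SP-13 = (-136, -50, 0).
Normal n = (SP-11→SP-12) × (SP-11→SP-13) = (-585, 1591.2, -2394).
So ∂z/∂x = −n_x/n_z = −0.24436 and ∂z/∂y = −n_y/n_z = 0.66466.
Gradient magnitude |∇z| = √(a² + b²) = √(0.05971 + 0.44178) = 0.70816.
True dip = arctan(0.70816) = 35.30°, dipping toward SSE (azimuth ≈ 160°).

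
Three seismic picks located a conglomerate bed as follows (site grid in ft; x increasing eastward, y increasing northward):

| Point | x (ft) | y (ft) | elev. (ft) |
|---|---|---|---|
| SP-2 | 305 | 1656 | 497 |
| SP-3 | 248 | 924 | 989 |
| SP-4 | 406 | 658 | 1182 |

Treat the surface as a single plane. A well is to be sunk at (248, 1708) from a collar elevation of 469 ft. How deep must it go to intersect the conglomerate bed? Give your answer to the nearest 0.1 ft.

11.8 ft

Let the plane be z = a·x + b·y + c.
SP-3−SP-2: −57a − 732b = 492;  SP-4−SP-2: 101a − 998b = 685.
Solving gives a = 0.079530, b = −0.678324.
Then c = 497 − a·305 − b·1656 = 1596.05.
At (248, 1708): z_contact = 19.72 − 1158.58 + 1596.05 = 457.19 ft.
Depth below ground = 469 − 457.19 = 11.8 ft.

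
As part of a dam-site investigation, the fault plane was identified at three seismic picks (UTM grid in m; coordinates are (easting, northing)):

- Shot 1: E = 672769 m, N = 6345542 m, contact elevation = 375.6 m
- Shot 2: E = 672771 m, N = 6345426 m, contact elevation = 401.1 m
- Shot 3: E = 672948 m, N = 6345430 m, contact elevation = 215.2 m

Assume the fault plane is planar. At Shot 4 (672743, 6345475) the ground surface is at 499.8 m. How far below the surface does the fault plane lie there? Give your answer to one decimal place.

81.1 m

Two edge vectors: Shot 1→Shot 2 = (2, -116, 25.5), Shot 1→Shot 3 = (179, -112, -160.4).
Normal n = (Shot 1→Shot 2) × (Shot 1→Shot 3) = (21462.4, 4885.3, 20540).
So ∂z/∂E = −n_x/n_z = −1.044907498 and ∂z/∂N = −n_y/n_z = −0.237843233.
Intercept c from Shot 1: 375.6 + 702981.37 + 1509244.22 = 2212601.19.
At (672743, 6345475): z_contact = −702954.20 − 1509228.29 + 2212601.19 = 418.70 m.
Depth below ground = 499.8 − 418.70 = 81.1 m.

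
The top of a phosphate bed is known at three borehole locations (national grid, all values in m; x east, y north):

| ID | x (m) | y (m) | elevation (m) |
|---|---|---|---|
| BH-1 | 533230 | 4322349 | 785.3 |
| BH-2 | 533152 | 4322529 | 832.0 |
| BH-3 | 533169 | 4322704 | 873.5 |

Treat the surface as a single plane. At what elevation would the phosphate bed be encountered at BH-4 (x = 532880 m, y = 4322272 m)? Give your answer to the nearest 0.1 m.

Two edge vectors: BH-1→BH-2 = (-78, 180, 46.7), BH-1→BH-3 = (-61, 355, 88.2).
Normal n = (BH-1→BH-2) × (BH-1→BH-3) = (-702.5, 4030.9, -16710).
So ∂z/∂x = −n_x/n_z = −0.042040694 and ∂z/∂y = −n_y/n_z = 0.241226810.
Intercept c from BH-1: 785.3 + 22417.36 − 1042666.46 = −1019463.80.
At (532880, 4322272): z = −22402.6 + 1042647.9 − 1019463.80 = 781.4 m.

781.4 m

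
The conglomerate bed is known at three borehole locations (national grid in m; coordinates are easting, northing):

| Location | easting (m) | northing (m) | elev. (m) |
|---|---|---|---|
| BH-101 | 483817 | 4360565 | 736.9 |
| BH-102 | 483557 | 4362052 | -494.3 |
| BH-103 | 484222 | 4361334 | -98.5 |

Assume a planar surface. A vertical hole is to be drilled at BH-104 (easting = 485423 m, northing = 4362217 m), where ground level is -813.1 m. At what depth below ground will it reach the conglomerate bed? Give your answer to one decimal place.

515.7 m

Two edge vectors: BH-101→BH-102 = (-260, 1487, -1231.2), BH-101→BH-103 = (405, 769, -835.4).
Normal n = (BH-101→BH-102) × (BH-101→BH-103) = (-295447, -715840, -802175).
So ∂z/∂easting = −n_x/n_z = −0.368307414 and ∂z/∂northing = −n_y/n_z = −0.892373859.
Intercept c from BH-101: 736.9 + 178193.39 + 3891254.21 = 4070184.50.
At (485423, 4362217): z_contact = −178784.89 − 3892728.42 + 4070184.50 = -1328.80 m.
Depth below ground = -813.1 − (-1328.80) = 515.7 m.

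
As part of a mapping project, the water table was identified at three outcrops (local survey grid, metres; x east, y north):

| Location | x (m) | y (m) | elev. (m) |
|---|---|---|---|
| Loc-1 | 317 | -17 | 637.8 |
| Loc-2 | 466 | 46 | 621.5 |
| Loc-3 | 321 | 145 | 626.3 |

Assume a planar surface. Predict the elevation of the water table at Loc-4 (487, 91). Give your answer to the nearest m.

Two edge vectors: Loc-1→Loc-2 = (149, 63, -16.3), Loc-1→Loc-3 = (4, 162, -11.5).
Normal n = (Loc-1→Loc-2) × (Loc-1→Loc-3) = (1916.1, 1648.3, 23886).
So ∂z/∂x = −n_x/n_z = −0.08022 and ∂z/∂y = −n_y/n_z = −0.06901.
Intercept c from Loc-1: 637.8 + 25.43 − 1.17 = 662.06.
At (487, 91): z = −39.1 − 6.3 + 662.06 = 616.7 m.

617 m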